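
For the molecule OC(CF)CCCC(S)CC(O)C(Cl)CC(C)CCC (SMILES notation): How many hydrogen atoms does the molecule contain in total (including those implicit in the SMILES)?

30

Walk through each heavy atom and fill implicit hydrogens from standard valence (C 4, N 3, O 2, S 2, halogen 1):
  atom 1: O, bond orders sum to 1 (valence 2) → 1 H
  atom 2: C, bond orders sum to 3 (valence 4) → 1 H
  atom 3: C, bond orders sum to 2 (valence 4) → 2 H
  atom 4: F (halogen, monovalent) → 0 H
  atom 5: C, bond orders sum to 2 (valence 4) → 2 H
  atom 6: C, bond orders sum to 2 (valence 4) → 2 H
  atom 7: C, bond orders sum to 2 (valence 4) → 2 H
  atom 8: C, bond orders sum to 3 (valence 4) → 1 H
  atom 9: S, bond orders sum to 1 (valence 2) → 1 H
  atom 10: C, bond orders sum to 2 (valence 4) → 2 H
  atom 11: C, bond orders sum to 3 (valence 4) → 1 H
  atom 12: O, bond orders sum to 1 (valence 2) → 1 H
  atom 13: C, bond orders sum to 3 (valence 4) → 1 H
  atom 14: Cl (halogen, monovalent) → 0 H
  atom 15: C, bond orders sum to 2 (valence 4) → 2 H
  atom 16: C, bond orders sum to 3 (valence 4) → 1 H
  atom 17: C, bond orders sum to 1 (valence 4) → 3 H
  atom 18: C, bond orders sum to 2 (valence 4) → 2 H
  atom 19: C, bond orders sum to 2 (valence 4) → 2 H
  atom 20: C, bond orders sum to 1 (valence 4) → 3 H
Total hydrogens: 30.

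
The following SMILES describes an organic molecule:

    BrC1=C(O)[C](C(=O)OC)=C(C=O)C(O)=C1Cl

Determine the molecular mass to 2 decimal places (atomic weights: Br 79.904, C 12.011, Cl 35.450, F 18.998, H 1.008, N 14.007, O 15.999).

First, the molecular formula is C9H6BrClO5 (counting implicit H from valence).
  Br: 1 × 79.904 = 79.904
  C: 9 × 12.011 = 108.099
  Cl: 1 × 35.450 = 35.450
  H: 6 × 1.008 = 6.048
  O: 5 × 15.999 = 79.995
Sum: 1×79.904 + 9×12.011 + 1×35.450 + 6×1.008 + 5×15.999 = 309.496 → 309.50 g/mol.

309.50 g/mol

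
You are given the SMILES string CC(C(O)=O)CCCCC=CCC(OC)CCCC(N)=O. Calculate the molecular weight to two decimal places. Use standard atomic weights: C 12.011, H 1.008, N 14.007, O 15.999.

First, the molecular formula is C16H29NO4 (counting implicit H from valence).
  C: 16 × 12.011 = 192.176
  H: 29 × 1.008 = 29.232
  N: 1 × 14.007 = 14.007
  O: 4 × 15.999 = 63.996
Sum: 16×12.011 + 29×1.008 + 1×14.007 + 4×15.999 = 299.411 → 299.41 g/mol.

299.41 g/mol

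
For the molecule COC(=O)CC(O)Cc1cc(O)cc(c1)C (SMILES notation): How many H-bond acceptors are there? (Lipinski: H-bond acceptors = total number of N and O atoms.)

4

N atoms: 0; O atoms: 4.
Lipinski HBA = 0 + 4 = 4.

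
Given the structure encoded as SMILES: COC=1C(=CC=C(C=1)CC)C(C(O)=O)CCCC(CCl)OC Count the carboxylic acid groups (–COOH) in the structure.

The carboxylic acid motif appears at heavy-atom position 12 in the SMILES.
Other groups present: 2 ether.
Carboxylic acid count: 1.

1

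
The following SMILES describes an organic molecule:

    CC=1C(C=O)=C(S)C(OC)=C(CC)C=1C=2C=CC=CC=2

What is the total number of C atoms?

Count every carbon token in the SMILES (each C, including those in ring-closure positions and inside branches).
Carbon count: 17.

17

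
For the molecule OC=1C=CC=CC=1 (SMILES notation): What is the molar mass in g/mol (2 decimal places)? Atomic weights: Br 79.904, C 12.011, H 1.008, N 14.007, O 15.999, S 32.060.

First, the molecular formula is C6H6O (counting implicit H from valence).
  C: 6 × 12.011 = 72.066
  H: 6 × 1.008 = 6.048
  O: 1 × 15.999 = 15.999
Sum: 6×12.011 + 6×1.008 + 1×15.999 = 94.113 → 94.11 g/mol.

94.11 g/mol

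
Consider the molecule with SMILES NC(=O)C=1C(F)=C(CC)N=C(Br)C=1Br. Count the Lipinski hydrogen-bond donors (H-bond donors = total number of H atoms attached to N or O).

2

Donors: find every N or O and count the H atoms it carries.
  atom 1 (N): bond orders sum to 1 → 2 H
  atom 3 (O): bond orders sum to 2 → 0 H
  atom 10 (N): bond orders sum to 3 → 0 H
Lipinski HBD = 2.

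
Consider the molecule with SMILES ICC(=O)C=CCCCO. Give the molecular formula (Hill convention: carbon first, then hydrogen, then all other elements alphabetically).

Walk through each heavy atom and fill implicit hydrogens from standard valence (C 4, N 3, O 2, S 2, halogen 1):
  atom 1: I (halogen, monovalent) → 0 H
  atom 2: C, bond orders sum to 2 (valence 4) → 2 H
  atom 3: C, bond orders sum to 4 (valence 4) → 0 H
  atom 4: O, bond orders sum to 2 (valence 2) → 0 H
  atom 5: C, bond orders sum to 3 (valence 4) → 1 H
  atom 6: C, bond orders sum to 3 (valence 4) → 1 H
  atom 7: C, bond orders sum to 2 (valence 4) → 2 H
  atom 8: C, bond orders sum to 2 (valence 4) → 2 H
  atom 9: C, bond orders sum to 2 (valence 4) → 2 H
  atom 10: O, bond orders sum to 1 (valence 2) → 1 H
Totals → C:7, H:11, I:1, O:2.

C7H11IO2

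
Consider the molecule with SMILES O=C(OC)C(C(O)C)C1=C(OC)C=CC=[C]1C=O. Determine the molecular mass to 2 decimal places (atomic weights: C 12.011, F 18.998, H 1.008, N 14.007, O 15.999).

252.27 g/mol

First, the molecular formula is C13H16O5 (counting implicit H from valence).
  C: 13 × 12.011 = 156.143
  H: 16 × 1.008 = 16.128
  O: 5 × 15.999 = 79.995
Sum: 13×12.011 + 16×1.008 + 5×15.999 = 252.266 → 252.27 g/mol.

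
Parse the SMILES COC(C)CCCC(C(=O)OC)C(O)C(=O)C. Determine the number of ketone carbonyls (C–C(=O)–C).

1

The ketone motif appears at heavy-atom position 15 in the SMILES.
Other groups present: 1 ester, 1 ether, 1 hydroxyl.
Ketone count: 1.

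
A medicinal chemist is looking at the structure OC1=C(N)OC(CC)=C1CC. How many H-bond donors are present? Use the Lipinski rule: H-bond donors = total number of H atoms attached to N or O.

3

Donors: find every N or O and count the H atoms it carries.
  atom 1 (O): bond orders sum to 1 → 1 H
  atom 4 (N): bond orders sum to 1 → 2 H
  atom 5 (O): bond orders sum to 2 → 0 H
Lipinski HBD = 3.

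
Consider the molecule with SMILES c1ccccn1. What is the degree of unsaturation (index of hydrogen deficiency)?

4

Molecular formula: C5H5N.
DoU = (2C + 2 + N − H − X) / 2, where X is the halogen count and O/S are ignored.
    = (2·5 + 2 + 1 − 5 − 0) / 2 = 8 / 2 = 4.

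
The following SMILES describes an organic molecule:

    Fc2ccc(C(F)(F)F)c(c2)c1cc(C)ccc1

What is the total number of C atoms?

14

Count every carbon token in the SMILES (each C, including those in ring-closure positions and inside branches).
Carbon count: 14.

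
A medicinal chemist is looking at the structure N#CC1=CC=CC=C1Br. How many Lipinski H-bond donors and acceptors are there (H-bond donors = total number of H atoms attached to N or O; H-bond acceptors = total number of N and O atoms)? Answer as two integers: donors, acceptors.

0, 1

Donors: find every N or O and count the H atoms it carries.
  atom 1 (N): bond orders sum to 3 → 0 H
Lipinski HBD = 0.
Acceptors: N atoms = 1, O atoms = 0 → HBA = 1.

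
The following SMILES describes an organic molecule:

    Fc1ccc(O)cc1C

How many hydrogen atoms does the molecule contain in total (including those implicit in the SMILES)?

7

Walk through each heavy atom and fill implicit hydrogens from standard valence (C 4, N 3, O 2, S 2, halogen 1); for lowercase aromatic atoms, an aromatic c carries 1 H when it has two neighbours and 0 H with three, and aromatic n carries 0 H:
  atom 1: F (halogen, monovalent) → 0 H
  atom 2: aromatic c, 3 neighbours → 0 H
  atom 3: aromatic c, 2 neighbours → 1 H
  atom 4: aromatic c, 2 neighbours → 1 H
  atom 5: aromatic c, 3 neighbours → 0 H
  atom 6: O, bond orders sum to 1 (valence 2) → 1 H
  atom 7: aromatic c, 2 neighbours → 1 H
  atom 8: aromatic c, 3 neighbours → 0 H
  atom 9: C, bond orders sum to 1 (valence 4) → 3 H
Total hydrogens: 7.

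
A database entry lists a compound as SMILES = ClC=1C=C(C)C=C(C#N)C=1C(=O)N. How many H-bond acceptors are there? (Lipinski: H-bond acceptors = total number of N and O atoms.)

3

N atoms: 2; O atoms: 1.
Lipinski HBA = 2 + 1 = 3.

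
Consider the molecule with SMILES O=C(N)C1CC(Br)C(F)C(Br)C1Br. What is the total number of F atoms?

Scan the SMILES for F atoms (remember two-letter symbols like Cl and Br are single atoms).
Fluorine count: 1.

1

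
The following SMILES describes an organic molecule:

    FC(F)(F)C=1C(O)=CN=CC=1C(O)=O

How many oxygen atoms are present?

Scan the SMILES for O atoms (remember two-letter symbols like Cl and Br are single atoms).
Oxygen count: 3.

3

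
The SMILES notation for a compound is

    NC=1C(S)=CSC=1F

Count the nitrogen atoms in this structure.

Scan the SMILES for N atoms (remember two-letter symbols like Cl and Br are single atoms).
Nitrogen count: 1.

1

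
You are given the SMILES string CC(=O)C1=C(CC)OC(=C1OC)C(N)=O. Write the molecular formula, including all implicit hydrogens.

Walk through each heavy atom and fill implicit hydrogens from standard valence (C 4, N 3, O 2, S 2, halogen 1):
  atom 1: C, bond orders sum to 1 (valence 4) → 3 H
  atom 2: C, bond orders sum to 4 (valence 4) → 0 H
  atom 3: O, bond orders sum to 2 (valence 2) → 0 H
  atom 4: C, bond orders sum to 4 (valence 4) → 0 H
  atom 5: C, bond orders sum to 4 (valence 4) → 0 H
  atom 6: C, bond orders sum to 2 (valence 4) → 2 H
  atom 7: C, bond orders sum to 1 (valence 4) → 3 H
  atom 8: O, bond orders sum to 2 (valence 2) → 0 H
  atom 9: C, bond orders sum to 4 (valence 4) → 0 H
  atom 10: C, bond orders sum to 4 (valence 4) → 0 H
  atom 11: O, bond orders sum to 2 (valence 2) → 0 H
  atom 12: C, bond orders sum to 1 (valence 4) → 3 H
  atom 13: C, bond orders sum to 4 (valence 4) → 0 H
  atom 14: N, bond orders sum to 1 (valence 3) → 2 H
  atom 15: O, bond orders sum to 2 (valence 2) → 0 H
Totals → C:10, H:13, N:1, O:4.
In Hill order: C10H13NO4.

C10H13NO4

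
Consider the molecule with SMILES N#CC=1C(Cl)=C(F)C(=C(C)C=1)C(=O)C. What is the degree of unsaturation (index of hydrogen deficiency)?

Molecular formula: C10H7ClFNO.
DoU = (2C + 2 + N − H − X) / 2, where X is the halogen count and O/S are ignored.
    = (2·10 + 2 + 1 − 7 − 2) / 2 = 14 / 2 = 7.

7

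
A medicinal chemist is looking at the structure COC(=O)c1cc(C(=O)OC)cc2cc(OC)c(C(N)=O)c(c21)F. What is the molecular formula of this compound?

C16H14FNO6

Walk through each heavy atom and fill implicit hydrogens from standard valence (C 4, N 3, O 2, S 2, halogen 1); for lowercase aromatic atoms, an aromatic c carries 1 H when it has two neighbours and 0 H with three, and aromatic n carries 0 H:
  atom 1: C, bond orders sum to 1 (valence 4) → 3 H
  atom 2: O, bond orders sum to 2 (valence 2) → 0 H
  atom 3: C, bond orders sum to 4 (valence 4) → 0 H
  atom 4: O, bond orders sum to 2 (valence 2) → 0 H
  atom 5: aromatic c, 3 neighbours → 0 H
  atom 6: aromatic c, 2 neighbours → 1 H
  atom 7: aromatic c, 3 neighbours → 0 H
  atom 8: C, bond orders sum to 4 (valence 4) → 0 H
  atom 9: O, bond orders sum to 2 (valence 2) → 0 H
  atom 10: O, bond orders sum to 2 (valence 2) → 0 H
  atom 11: C, bond orders sum to 1 (valence 4) → 3 H
  atom 12: aromatic c, 2 neighbours → 1 H
  atom 13: aromatic c, 3 neighbours → 0 H
  atom 14: aromatic c, 2 neighbours → 1 H
  atom 15: aromatic c, 3 neighbours → 0 H
  atom 16: O, bond orders sum to 2 (valence 2) → 0 H
  atom 17: C, bond orders sum to 1 (valence 4) → 3 H
  atom 18: aromatic c, 3 neighbours → 0 H
  atom 19: C, bond orders sum to 4 (valence 4) → 0 H
  atom 20: N, bond orders sum to 1 (valence 3) → 2 H
  atom 21: O, bond orders sum to 2 (valence 2) → 0 H
  atom 22: aromatic c, 3 neighbours → 0 H
  atom 23: aromatic c, 3 neighbours → 0 H
  atom 24: F (halogen, monovalent) → 0 H
Totals → C:16, H:14, F:1, N:1, O:6.
In Hill order: C16H14FNO6.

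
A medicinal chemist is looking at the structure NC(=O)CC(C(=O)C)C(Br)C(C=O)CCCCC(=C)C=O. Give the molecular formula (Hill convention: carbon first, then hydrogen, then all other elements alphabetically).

C15H22BrNO4

Walk through each heavy atom and fill implicit hydrogens from standard valence (C 4, N 3, O 2, S 2, halogen 1):
  atom 1: N, bond orders sum to 1 (valence 3) → 2 H
  atom 2: C, bond orders sum to 4 (valence 4) → 0 H
  atom 3: O, bond orders sum to 2 (valence 2) → 0 H
  atom 4: C, bond orders sum to 2 (valence 4) → 2 H
  atom 5: C, bond orders sum to 3 (valence 4) → 1 H
  atom 6: C, bond orders sum to 4 (valence 4) → 0 H
  atom 7: O, bond orders sum to 2 (valence 2) → 0 H
  atom 8: C, bond orders sum to 1 (valence 4) → 3 H
  atom 9: C, bond orders sum to 3 (valence 4) → 1 H
  atom 10: Br (halogen, monovalent) → 0 H
  atom 11: C, bond orders sum to 3 (valence 4) → 1 H
  atom 12: C, bond orders sum to 3 (valence 4) → 1 H
  atom 13: O, bond orders sum to 2 (valence 2) → 0 H
  atom 14: C, bond orders sum to 2 (valence 4) → 2 H
  atom 15: C, bond orders sum to 2 (valence 4) → 2 H
  atom 16: C, bond orders sum to 2 (valence 4) → 2 H
  atom 17: C, bond orders sum to 2 (valence 4) → 2 H
  atom 18: C, bond orders sum to 4 (valence 4) → 0 H
  atom 19: C, bond orders sum to 2 (valence 4) → 2 H
  atom 20: C, bond orders sum to 3 (valence 4) → 1 H
  atom 21: O, bond orders sum to 2 (valence 2) → 0 H
Totals → C:15, H:22, Br:1, N:1, O:4.
In Hill order: C15H22BrNO4.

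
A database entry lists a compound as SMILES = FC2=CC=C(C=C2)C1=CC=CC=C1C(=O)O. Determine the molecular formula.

C13H9FO2

Walk through each heavy atom and fill implicit hydrogens from standard valence (C 4, N 3, O 2, S 2, halogen 1):
  atom 1: F (halogen, monovalent) → 0 H
  atom 2: C, bond orders sum to 4 (valence 4) → 0 H
  atom 3: C, bond orders sum to 3 (valence 4) → 1 H
  atom 4: C, bond orders sum to 3 (valence 4) → 1 H
  atom 5: C, bond orders sum to 4 (valence 4) → 0 H
  atom 6: C, bond orders sum to 3 (valence 4) → 1 H
  atom 7: C, bond orders sum to 3 (valence 4) → 1 H
  atom 8: C, bond orders sum to 4 (valence 4) → 0 H
  atom 9: C, bond orders sum to 3 (valence 4) → 1 H
  atom 10: C, bond orders sum to 3 (valence 4) → 1 H
  atom 11: C, bond orders sum to 3 (valence 4) → 1 H
  atom 12: C, bond orders sum to 3 (valence 4) → 1 H
  atom 13: C, bond orders sum to 4 (valence 4) → 0 H
  atom 14: C, bond orders sum to 4 (valence 4) → 0 H
  atom 15: O, bond orders sum to 2 (valence 2) → 0 H
  atom 16: O, bond orders sum to 1 (valence 2) → 1 H
Totals → C:13, H:9, F:1, O:2.
In Hill order: C13H9FO2.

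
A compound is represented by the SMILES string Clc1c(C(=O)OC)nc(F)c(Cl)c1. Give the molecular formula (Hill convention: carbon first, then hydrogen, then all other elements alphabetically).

Walk through each heavy atom and fill implicit hydrogens from standard valence (C 4, N 3, O 2, S 2, halogen 1); for lowercase aromatic atoms, an aromatic c carries 1 H when it has two neighbours and 0 H with three, and aromatic n carries 0 H:
  atom 1: Cl (halogen, monovalent) → 0 H
  atom 2: aromatic c, 3 neighbours → 0 H
  atom 3: aromatic c, 3 neighbours → 0 H
  atom 4: C, bond orders sum to 4 (valence 4) → 0 H
  atom 5: O, bond orders sum to 2 (valence 2) → 0 H
  atom 6: O, bond orders sum to 2 (valence 2) → 0 H
  atom 7: C, bond orders sum to 1 (valence 4) → 3 H
  atom 8: aromatic n, 2 neighbours → 0 H
  atom 9: aromatic c, 3 neighbours → 0 H
  atom 10: F (halogen, monovalent) → 0 H
  atom 11: aromatic c, 3 neighbours → 0 H
  atom 12: Cl (halogen, monovalent) → 0 H
  atom 13: aromatic c, 2 neighbours → 1 H
Totals → C:7, H:4, Cl:2, F:1, N:1, O:2.

C7H4Cl2FNO2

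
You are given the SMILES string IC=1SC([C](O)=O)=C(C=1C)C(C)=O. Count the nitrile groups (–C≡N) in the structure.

Scan the SMILES for the nitrile motif — none present.
Groups that are present: 1 carboxylic acid, 1 ketone.

0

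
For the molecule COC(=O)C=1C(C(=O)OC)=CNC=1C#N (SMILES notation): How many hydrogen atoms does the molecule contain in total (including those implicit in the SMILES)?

Walk through each heavy atom and fill implicit hydrogens from standard valence (C 4, N 3, O 2, S 2, halogen 1):
  atom 1: C, bond orders sum to 1 (valence 4) → 3 H
  atom 2: O, bond orders sum to 2 (valence 2) → 0 H
  atom 3: C, bond orders sum to 4 (valence 4) → 0 H
  atom 4: O, bond orders sum to 2 (valence 2) → 0 H
  atom 5: C, bond orders sum to 4 (valence 4) → 0 H
  atom 6: C, bond orders sum to 4 (valence 4) → 0 H
  atom 7: C, bond orders sum to 4 (valence 4) → 0 H
  atom 8: O, bond orders sum to 2 (valence 2) → 0 H
  atom 9: O, bond orders sum to 2 (valence 2) → 0 H
  atom 10: C, bond orders sum to 1 (valence 4) → 3 H
  atom 11: C, bond orders sum to 3 (valence 4) → 1 H
  atom 12: N, bond orders sum to 2 (valence 3) → 1 H
  atom 13: C, bond orders sum to 4 (valence 4) → 0 H
  atom 14: C, bond orders sum to 4 (valence 4) → 0 H
  atom 15: N, bond orders sum to 3 (valence 3) → 0 H
Total hydrogens: 8.

8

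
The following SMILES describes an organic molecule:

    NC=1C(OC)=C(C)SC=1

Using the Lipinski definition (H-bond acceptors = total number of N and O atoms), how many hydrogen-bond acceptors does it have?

N atoms: 1; O atoms: 1.
Lipinski HBA = 1 + 1 = 2.

2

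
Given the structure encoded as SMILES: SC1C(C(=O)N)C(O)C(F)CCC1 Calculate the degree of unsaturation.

Molecular formula: C8H14FNO2S.
DoU = (2C + 2 + N − H − X) / 2, where X is the halogen count and O/S are ignored.
    = (2·8 + 2 + 1 − 14 − 1) / 2 = 4 / 2 = 2.

2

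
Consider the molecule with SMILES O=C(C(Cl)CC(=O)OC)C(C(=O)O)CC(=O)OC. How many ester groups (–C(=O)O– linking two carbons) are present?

2

The ester motif appears at heavy-atom positions 6, 15 in the SMILES.
Other groups present: 1 carboxylic acid, 1 ketone.
Ester count: 2.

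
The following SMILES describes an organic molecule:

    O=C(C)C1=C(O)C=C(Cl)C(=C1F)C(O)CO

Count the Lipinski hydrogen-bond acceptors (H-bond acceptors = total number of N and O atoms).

N atoms: 0; O atoms: 4.
Lipinski HBA = 0 + 4 = 4.

4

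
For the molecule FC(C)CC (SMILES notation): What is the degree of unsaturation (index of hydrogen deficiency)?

0

Degree of unsaturation = (number of rings) + (number of π bonds).
Ring closures in the SMILES: 0.
π bonds: none → 0 DoU from unsaturation.
Total DoU = 0 + 0 = 0.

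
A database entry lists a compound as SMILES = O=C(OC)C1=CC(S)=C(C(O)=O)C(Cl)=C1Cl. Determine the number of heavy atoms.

16

Every atom symbol written in the SMILES (organic subset) is one heavy atom; implicit H are not written.
Heavy atoms by element → C:9, Cl:2, O:4, S:1.
Total: 16.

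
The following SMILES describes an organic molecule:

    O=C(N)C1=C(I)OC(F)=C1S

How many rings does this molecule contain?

In SMILES, each pair of matching ring-closure digits denotes one ring-closing bond; the number of such bonds equals the number of independent rings.
Ring-closure bonds here: 1.

1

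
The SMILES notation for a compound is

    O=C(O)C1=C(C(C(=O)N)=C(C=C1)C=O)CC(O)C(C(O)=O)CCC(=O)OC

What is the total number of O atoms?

9

Scan the SMILES for O atoms (remember two-letter symbols like Cl and Br are single atoms).
Oxygen count: 9.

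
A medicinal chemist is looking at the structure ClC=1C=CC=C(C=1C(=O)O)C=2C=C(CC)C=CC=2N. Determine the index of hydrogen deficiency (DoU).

Degree of unsaturation = (number of rings) + (number of π bonds).
Ring closures in the SMILES: 2.
π bonds: 7 double bonds (each 1 DoU) → 7 DoU from unsaturation.
Total DoU = 2 + 7 = 9.

9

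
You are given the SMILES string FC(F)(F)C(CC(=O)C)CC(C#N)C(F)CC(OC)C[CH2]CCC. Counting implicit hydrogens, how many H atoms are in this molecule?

Walk through each heavy atom and fill implicit hydrogens from standard valence (C 4, N 3, O 2, S 2, halogen 1):
  atom 1: F (halogen, monovalent) → 0 H
  atom 2: C, bond orders sum to 4 (valence 4) → 0 H
  atom 3: F (halogen, monovalent) → 0 H
  atom 4: F (halogen, monovalent) → 0 H
  atom 5: C, bond orders sum to 3 (valence 4) → 1 H
  atom 6: C, bond orders sum to 2 (valence 4) → 2 H
  atom 7: C, bond orders sum to 4 (valence 4) → 0 H
  atom 8: O, bond orders sum to 2 (valence 2) → 0 H
  atom 9: C, bond orders sum to 1 (valence 4) → 3 H
  atom 10: C, bond orders sum to 2 (valence 4) → 2 H
  atom 11: C, bond orders sum to 3 (valence 4) → 1 H
  atom 12: C, bond orders sum to 4 (valence 4) → 0 H
  atom 13: N, bond orders sum to 3 (valence 3) → 0 H
  atom 14: C, bond orders sum to 3 (valence 4) → 1 H
  atom 15: F (halogen, monovalent) → 0 H
  atom 16: C, bond orders sum to 2 (valence 4) → 2 H
  atom 17: C, bond orders sum to 3 (valence 4) → 1 H
  atom 18: O, bond orders sum to 2 (valence 2) → 0 H
  atom 19: C, bond orders sum to 1 (valence 4) → 3 H
  atom 20: C, bond orders sum to 2 (valence 4) → 2 H
  atom 21: C with explicit H count 2
  atom 22: C, bond orders sum to 2 (valence 4) → 2 H
  atom 23: C, bond orders sum to 2 (valence 4) → 2 H
  atom 24: C, bond orders sum to 1 (valence 4) → 3 H
Total hydrogens: 27.

27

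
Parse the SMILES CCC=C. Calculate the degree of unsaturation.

Degree of unsaturation = (number of rings) + (number of π bonds).
Ring closures in the SMILES: 0.
π bonds: 1 double bond (each 1 DoU) → 1 DoU from unsaturation.
Total DoU = 0 + 1 = 1.

1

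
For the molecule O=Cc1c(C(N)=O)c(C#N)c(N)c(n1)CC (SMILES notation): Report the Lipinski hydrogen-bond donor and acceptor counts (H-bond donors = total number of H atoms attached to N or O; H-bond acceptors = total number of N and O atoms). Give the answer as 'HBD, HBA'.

4, 6

Donors: find every N or O and count the H atoms it carries.
  atom 1 (O): bond orders sum to 2 → 0 H
  atom 6 (N): bond orders sum to 1 → 2 H
  atom 7 (O): bond orders sum to 2 → 0 H
  atom 10 (N): bond orders sum to 3 → 0 H
  atom 12 (N): bond orders sum to 1 → 2 H
  atom 14 (N): bond orders sum to 3 → 0 H
Lipinski HBD = 4.
Acceptors: N atoms = 4, O atoms = 2 → HBA = 6.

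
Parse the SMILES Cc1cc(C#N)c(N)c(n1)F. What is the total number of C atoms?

Count every carbon token in the SMILES (each C, including those in ring-closure positions and inside branches).
Carbon count: 7.

7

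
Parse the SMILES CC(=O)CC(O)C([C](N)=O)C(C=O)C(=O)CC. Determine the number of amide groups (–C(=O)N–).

1

The amide motif appears at heavy-atom position 8 in the SMILES.
Other groups present: 1 aldehyde, 1 hydroxyl, 2 ketone.
Amide count: 1.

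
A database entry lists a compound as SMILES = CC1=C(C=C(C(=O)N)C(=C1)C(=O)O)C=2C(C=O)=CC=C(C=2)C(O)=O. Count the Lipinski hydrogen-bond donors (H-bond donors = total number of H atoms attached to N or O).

Donors: find every N or O and count the H atoms it carries.
  atom 7 (O): bond orders sum to 2 → 0 H
  atom 8 (N): bond orders sum to 1 → 2 H
  atom 12 (O): bond orders sum to 2 → 0 H
  atom 13 (O): bond orders sum to 1 → 1 H
  atom 17 (O): bond orders sum to 2 → 0 H
  atom 23 (O): bond orders sum to 1 → 1 H
  atom 24 (O): bond orders sum to 2 → 0 H
Lipinski HBD = 4.

4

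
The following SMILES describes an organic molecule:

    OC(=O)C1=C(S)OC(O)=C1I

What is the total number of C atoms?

5

Count every carbon token in the SMILES (each C, including those in ring-closure positions and inside branches).
Carbon count: 5.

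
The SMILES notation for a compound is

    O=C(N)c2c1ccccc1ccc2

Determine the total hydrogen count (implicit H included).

Walk through each heavy atom and fill implicit hydrogens from standard valence (C 4, N 3, O 2, S 2, halogen 1); for lowercase aromatic atoms, an aromatic c carries 1 H when it has two neighbours and 0 H with three, and aromatic n carries 0 H:
  atom 1: O, bond orders sum to 2 (valence 2) → 0 H
  atom 2: C, bond orders sum to 4 (valence 4) → 0 H
  atom 3: N, bond orders sum to 1 (valence 3) → 2 H
  atom 4: aromatic c, 3 neighbours → 0 H
  atom 5: aromatic c, 3 neighbours → 0 H
  atom 6: aromatic c, 2 neighbours → 1 H
  atom 7: aromatic c, 2 neighbours → 1 H
  atom 8: aromatic c, 2 neighbours → 1 H
  atom 9: aromatic c, 2 neighbours → 1 H
  atom 10: aromatic c, 3 neighbours → 0 H
  atom 11: aromatic c, 2 neighbours → 1 H
  atom 12: aromatic c, 2 neighbours → 1 H
  atom 13: aromatic c, 2 neighbours → 1 H
Total hydrogens: 9.

9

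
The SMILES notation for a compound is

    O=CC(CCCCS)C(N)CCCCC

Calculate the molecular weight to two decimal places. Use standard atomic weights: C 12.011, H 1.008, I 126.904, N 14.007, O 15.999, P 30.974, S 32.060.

First, the molecular formula is C12H25NOS (counting implicit H from valence).
  C: 12 × 12.011 = 144.132
  H: 25 × 1.008 = 25.200
  N: 1 × 14.007 = 14.007
  O: 1 × 15.999 = 15.999
  S: 1 × 32.060 = 32.060
Sum: 12×12.011 + 25×1.008 + 1×14.007 + 1×15.999 + 1×32.060 = 231.398 → 231.40 g/mol.

231.40 g/mol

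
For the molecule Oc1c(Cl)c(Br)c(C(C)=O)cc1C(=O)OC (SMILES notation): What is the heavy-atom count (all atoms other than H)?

Every atom symbol written in the SMILES (organic subset) is one heavy atom; implicit H are not written.
Heavy atoms by element → Br:1, C:10, Cl:1, O:4.
Total: 16.

16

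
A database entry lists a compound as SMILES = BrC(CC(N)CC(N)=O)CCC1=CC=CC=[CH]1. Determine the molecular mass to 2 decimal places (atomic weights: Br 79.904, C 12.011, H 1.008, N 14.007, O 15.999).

299.21 g/mol

First, the molecular formula is C13H19BrN2O (counting implicit H from valence).
  Br: 1 × 79.904 = 79.904
  C: 13 × 12.011 = 156.143
  H: 19 × 1.008 = 19.152
  N: 2 × 14.007 = 28.014
  O: 1 × 15.999 = 15.999
Sum: 1×79.904 + 13×12.011 + 19×1.008 + 2×14.007 + 1×15.999 = 299.212 → 299.21 g/mol.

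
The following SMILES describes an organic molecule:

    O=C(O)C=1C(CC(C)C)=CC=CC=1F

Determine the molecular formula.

C11H13FO2

Walk through each heavy atom and fill implicit hydrogens from standard valence (C 4, N 3, O 2, S 2, halogen 1):
  atom 1: O, bond orders sum to 2 (valence 2) → 0 H
  atom 2: C, bond orders sum to 4 (valence 4) → 0 H
  atom 3: O, bond orders sum to 1 (valence 2) → 1 H
  atom 4: C, bond orders sum to 4 (valence 4) → 0 H
  atom 5: C, bond orders sum to 4 (valence 4) → 0 H
  atom 6: C, bond orders sum to 2 (valence 4) → 2 H
  atom 7: C, bond orders sum to 3 (valence 4) → 1 H
  atom 8: C, bond orders sum to 1 (valence 4) → 3 H
  atom 9: C, bond orders sum to 1 (valence 4) → 3 H
  atom 10: C, bond orders sum to 3 (valence 4) → 1 H
  atom 11: C, bond orders sum to 3 (valence 4) → 1 H
  atom 12: C, bond orders sum to 3 (valence 4) → 1 H
  atom 13: C, bond orders sum to 4 (valence 4) → 0 H
  atom 14: F (halogen, monovalent) → 0 H
Totals → C:11, H:13, F:1, O:2.
In Hill order: C11H13FO2.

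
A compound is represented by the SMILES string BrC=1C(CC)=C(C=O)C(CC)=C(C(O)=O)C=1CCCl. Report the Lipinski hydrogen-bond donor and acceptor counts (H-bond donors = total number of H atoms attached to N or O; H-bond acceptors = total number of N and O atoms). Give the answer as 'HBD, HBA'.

1, 3

Donors: find every N or O and count the H atoms it carries.
  atom 8 (O): bond orders sum to 2 → 0 H
  atom 14 (O): bond orders sum to 1 → 1 H
  atom 15 (O): bond orders sum to 2 → 0 H
Lipinski HBD = 1.
Acceptors: N atoms = 0, O atoms = 3 → HBA = 3.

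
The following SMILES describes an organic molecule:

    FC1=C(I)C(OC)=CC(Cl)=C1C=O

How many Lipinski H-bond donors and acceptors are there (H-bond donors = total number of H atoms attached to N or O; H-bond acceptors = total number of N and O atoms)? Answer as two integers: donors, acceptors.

0, 2

Donors: find every N or O and count the H atoms it carries.
  atom 6 (O): bond orders sum to 2 → 0 H
  atom 13 (O): bond orders sum to 2 → 0 H
Lipinski HBD = 0.
Acceptors: N atoms = 0, O atoms = 2 → HBA = 2.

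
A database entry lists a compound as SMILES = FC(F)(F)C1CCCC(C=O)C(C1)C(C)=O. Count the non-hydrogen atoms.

16

Every atom symbol written in the SMILES (organic subset) is one heavy atom; implicit H are not written.
Heavy atoms by element → C:11, F:3, O:2.
Total: 16.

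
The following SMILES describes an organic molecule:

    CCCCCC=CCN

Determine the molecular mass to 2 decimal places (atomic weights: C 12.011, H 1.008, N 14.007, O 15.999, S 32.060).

First, the molecular formula is C8H17N (counting implicit H from valence).
  C: 8 × 12.011 = 96.088
  H: 17 × 1.008 = 17.136
  N: 1 × 14.007 = 14.007
Sum: 8×12.011 + 17×1.008 + 1×14.007 = 127.231 → 127.23 g/mol.

127.23 g/mol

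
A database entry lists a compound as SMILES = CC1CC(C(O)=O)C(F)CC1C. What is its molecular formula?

C9H15FO2

Walk through each heavy atom and fill implicit hydrogens from standard valence (C 4, N 3, O 2, S 2, halogen 1):
  atom 1: C, bond orders sum to 1 (valence 4) → 3 H
  atom 2: C, bond orders sum to 3 (valence 4) → 1 H
  atom 3: C, bond orders sum to 2 (valence 4) → 2 H
  atom 4: C, bond orders sum to 3 (valence 4) → 1 H
  atom 5: C, bond orders sum to 4 (valence 4) → 0 H
  atom 6: O, bond orders sum to 1 (valence 2) → 1 H
  atom 7: O, bond orders sum to 2 (valence 2) → 0 H
  atom 8: C, bond orders sum to 3 (valence 4) → 1 H
  atom 9: F (halogen, monovalent) → 0 H
  atom 10: C, bond orders sum to 2 (valence 4) → 2 H
  atom 11: C, bond orders sum to 3 (valence 4) → 1 H
  atom 12: C, bond orders sum to 1 (valence 4) → 3 H
Totals → C:9, H:15, F:1, O:2.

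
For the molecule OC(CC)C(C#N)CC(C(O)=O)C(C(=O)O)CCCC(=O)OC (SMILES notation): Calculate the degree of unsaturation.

Degree of unsaturation = (number of rings) + (number of π bonds).
Ring closures in the SMILES: 0.
π bonds: 3 double bonds (each 1 DoU), 1 triple bond (each 2 DoU) → 5 DoU from unsaturation.
Total DoU = 0 + 5 = 5.

5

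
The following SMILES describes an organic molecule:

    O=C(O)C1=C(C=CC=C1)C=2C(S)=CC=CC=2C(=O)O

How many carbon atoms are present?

14

Count every carbon token in the SMILES (each C, including those in ring-closure positions and inside branches).
Carbon count: 14.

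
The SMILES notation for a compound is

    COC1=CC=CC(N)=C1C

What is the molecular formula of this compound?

C8H11NO

Walk through each heavy atom and fill implicit hydrogens from standard valence (C 4, N 3, O 2, S 2, halogen 1):
  atom 1: C, bond orders sum to 1 (valence 4) → 3 H
  atom 2: O, bond orders sum to 2 (valence 2) → 0 H
  atom 3: C, bond orders sum to 4 (valence 4) → 0 H
  atom 4: C, bond orders sum to 3 (valence 4) → 1 H
  atom 5: C, bond orders sum to 3 (valence 4) → 1 H
  atom 6: C, bond orders sum to 3 (valence 4) → 1 H
  atom 7: C, bond orders sum to 4 (valence 4) → 0 H
  atom 8: N, bond orders sum to 1 (valence 3) → 2 H
  atom 9: C, bond orders sum to 4 (valence 4) → 0 H
  atom 10: C, bond orders sum to 1 (valence 4) → 3 H
Totals → C:8, H:11, N:1, O:1.
In Hill order: C8H11NO.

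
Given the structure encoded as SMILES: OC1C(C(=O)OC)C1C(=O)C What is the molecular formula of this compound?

C7H10O4

Walk through each heavy atom and fill implicit hydrogens from standard valence (C 4, N 3, O 2, S 2, halogen 1):
  atom 1: O, bond orders sum to 1 (valence 2) → 1 H
  atom 2: C, bond orders sum to 3 (valence 4) → 1 H
  atom 3: C, bond orders sum to 3 (valence 4) → 1 H
  atom 4: C, bond orders sum to 4 (valence 4) → 0 H
  atom 5: O, bond orders sum to 2 (valence 2) → 0 H
  atom 6: O, bond orders sum to 2 (valence 2) → 0 H
  atom 7: C, bond orders sum to 1 (valence 4) → 3 H
  atom 8: C, bond orders sum to 3 (valence 4) → 1 H
  atom 9: C, bond orders sum to 4 (valence 4) → 0 H
  atom 10: O, bond orders sum to 2 (valence 2) → 0 H
  atom 11: C, bond orders sum to 1 (valence 4) → 3 H
Totals → C:7, H:10, O:4.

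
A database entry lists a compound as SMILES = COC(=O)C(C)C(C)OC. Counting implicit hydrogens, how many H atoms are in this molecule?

Walk through each heavy atom and fill implicit hydrogens from standard valence (C 4, N 3, O 2, S 2, halogen 1):
  atom 1: C, bond orders sum to 1 (valence 4) → 3 H
  atom 2: O, bond orders sum to 2 (valence 2) → 0 H
  atom 3: C, bond orders sum to 4 (valence 4) → 0 H
  atom 4: O, bond orders sum to 2 (valence 2) → 0 H
  atom 5: C, bond orders sum to 3 (valence 4) → 1 H
  atom 6: C, bond orders sum to 1 (valence 4) → 3 H
  atom 7: C, bond orders sum to 3 (valence 4) → 1 H
  atom 8: C, bond orders sum to 1 (valence 4) → 3 H
  atom 9: O, bond orders sum to 2 (valence 2) → 0 H
  atom 10: C, bond orders sum to 1 (valence 4) → 3 H
Total hydrogens: 14.

14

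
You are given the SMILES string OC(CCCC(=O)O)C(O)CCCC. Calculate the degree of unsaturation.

1

Degree of unsaturation = (number of rings) + (number of π bonds).
Ring closures in the SMILES: 0.
π bonds: 1 double bond (each 1 DoU) → 1 DoU from unsaturation.
Total DoU = 0 + 1 = 1.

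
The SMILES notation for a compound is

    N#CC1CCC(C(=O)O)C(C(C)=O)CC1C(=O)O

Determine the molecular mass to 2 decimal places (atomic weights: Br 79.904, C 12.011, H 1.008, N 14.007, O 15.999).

253.25 g/mol

First, the molecular formula is C12H15NO5 (counting implicit H from valence).
  C: 12 × 12.011 = 144.132
  H: 15 × 1.008 = 15.120
  N: 1 × 14.007 = 14.007
  O: 5 × 15.999 = 79.995
Sum: 12×12.011 + 15×1.008 + 1×14.007 + 5×15.999 = 253.254 → 253.25 g/mol.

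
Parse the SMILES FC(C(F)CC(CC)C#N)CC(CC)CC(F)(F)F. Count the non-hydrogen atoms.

Every atom symbol written in the SMILES (organic subset) is one heavy atom; implicit H are not written.
Heavy atoms by element → C:13, F:5, N:1.
Total: 19.

19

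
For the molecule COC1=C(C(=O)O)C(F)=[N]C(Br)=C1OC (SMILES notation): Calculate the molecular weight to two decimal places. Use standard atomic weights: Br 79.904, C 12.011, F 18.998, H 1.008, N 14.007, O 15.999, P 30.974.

280.05 g/mol

First, the molecular formula is C8H7BrFNO4 (counting implicit H from valence).
  Br: 1 × 79.904 = 79.904
  C: 8 × 12.011 = 96.088
  F: 1 × 18.998 = 18.998
  H: 7 × 1.008 = 7.056
  N: 1 × 14.007 = 14.007
  O: 4 × 15.999 = 63.996
Sum: 1×79.904 + 8×12.011 + 1×18.998 + 7×1.008 + 1×14.007 + 4×15.999 = 280.049 → 280.05 g/mol.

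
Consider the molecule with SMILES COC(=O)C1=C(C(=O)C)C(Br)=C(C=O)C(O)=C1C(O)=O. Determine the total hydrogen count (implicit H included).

Walk through each heavy atom and fill implicit hydrogens from standard valence (C 4, N 3, O 2, S 2, halogen 1):
  atom 1: C, bond orders sum to 1 (valence 4) → 3 H
  atom 2: O, bond orders sum to 2 (valence 2) → 0 H
  atom 3: C, bond orders sum to 4 (valence 4) → 0 H
  atom 4: O, bond orders sum to 2 (valence 2) → 0 H
  atom 5: C, bond orders sum to 4 (valence 4) → 0 H
  atom 6: C, bond orders sum to 4 (valence 4) → 0 H
  atom 7: C, bond orders sum to 4 (valence 4) → 0 H
  atom 8: O, bond orders sum to 2 (valence 2) → 0 H
  atom 9: C, bond orders sum to 1 (valence 4) → 3 H
  atom 10: C, bond orders sum to 4 (valence 4) → 0 H
  atom 11: Br (halogen, monovalent) → 0 H
  atom 12: C, bond orders sum to 4 (valence 4) → 0 H
  atom 13: C, bond orders sum to 3 (valence 4) → 1 H
  atom 14: O, bond orders sum to 2 (valence 2) → 0 H
  atom 15: C, bond orders sum to 4 (valence 4) → 0 H
  atom 16: O, bond orders sum to 1 (valence 2) → 1 H
  atom 17: C, bond orders sum to 4 (valence 4) → 0 H
  atom 18: C, bond orders sum to 4 (valence 4) → 0 H
  atom 19: O, bond orders sum to 1 (valence 2) → 1 H
  atom 20: O, bond orders sum to 2 (valence 2) → 0 H
Total hydrogens: 9.

9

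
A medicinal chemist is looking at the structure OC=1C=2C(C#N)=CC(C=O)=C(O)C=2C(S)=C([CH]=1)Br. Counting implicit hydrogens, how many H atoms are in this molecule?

Walk through each heavy atom and fill implicit hydrogens from standard valence (C 4, N 3, O 2, S 2, halogen 1):
  atom 1: O, bond orders sum to 1 (valence 2) → 1 H
  atom 2: C, bond orders sum to 4 (valence 4) → 0 H
  atom 3: C, bond orders sum to 4 (valence 4) → 0 H
  atom 4: C, bond orders sum to 4 (valence 4) → 0 H
  atom 5: C, bond orders sum to 4 (valence 4) → 0 H
  atom 6: N, bond orders sum to 3 (valence 3) → 0 H
  atom 7: C, bond orders sum to 3 (valence 4) → 1 H
  atom 8: C, bond orders sum to 4 (valence 4) → 0 H
  atom 9: C, bond orders sum to 3 (valence 4) → 1 H
  atom 10: O, bond orders sum to 2 (valence 2) → 0 H
  atom 11: C, bond orders sum to 4 (valence 4) → 0 H
  atom 12: O, bond orders sum to 1 (valence 2) → 1 H
  atom 13: C, bond orders sum to 4 (valence 4) → 0 H
  atom 14: C, bond orders sum to 4 (valence 4) → 0 H
  atom 15: S, bond orders sum to 1 (valence 2) → 1 H
  atom 16: C, bond orders sum to 4 (valence 4) → 0 H
  atom 17: C with explicit H count 1
  atom 18: Br (halogen, monovalent) → 0 H
Total hydrogens: 6.

6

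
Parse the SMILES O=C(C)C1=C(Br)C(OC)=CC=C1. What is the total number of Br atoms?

1

Scan the SMILES for Br atoms (remember two-letter symbols like Cl and Br are single atoms).
Bromine count: 1.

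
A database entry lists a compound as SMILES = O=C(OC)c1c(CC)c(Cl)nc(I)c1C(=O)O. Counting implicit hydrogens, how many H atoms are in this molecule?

Walk through each heavy atom and fill implicit hydrogens from standard valence (C 4, N 3, O 2, S 2, halogen 1); for lowercase aromatic atoms, an aromatic c carries 1 H when it has two neighbours and 0 H with three, and aromatic n carries 0 H:
  atom 1: O, bond orders sum to 2 (valence 2) → 0 H
  atom 2: C, bond orders sum to 4 (valence 4) → 0 H
  atom 3: O, bond orders sum to 2 (valence 2) → 0 H
  atom 4: C, bond orders sum to 1 (valence 4) → 3 H
  atom 5: aromatic c, 3 neighbours → 0 H
  atom 6: aromatic c, 3 neighbours → 0 H
  atom 7: C, bond orders sum to 2 (valence 4) → 2 H
  atom 8: C, bond orders sum to 1 (valence 4) → 3 H
  atom 9: aromatic c, 3 neighbours → 0 H
  atom 10: Cl (halogen, monovalent) → 0 H
  atom 11: aromatic n, 2 neighbours → 0 H
  atom 12: aromatic c, 3 neighbours → 0 H
  atom 13: I (halogen, monovalent) → 0 H
  atom 14: aromatic c, 3 neighbours → 0 H
  atom 15: C, bond orders sum to 4 (valence 4) → 0 H
  atom 16: O, bond orders sum to 2 (valence 2) → 0 H
  atom 17: O, bond orders sum to 1 (valence 2) → 1 H
Total hydrogens: 9.

9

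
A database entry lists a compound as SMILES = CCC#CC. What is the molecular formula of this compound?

Walk through each heavy atom and fill implicit hydrogens from standard valence (C 4, N 3, O 2, S 2, halogen 1):
  atom 1: C, bond orders sum to 1 (valence 4) → 3 H
  atom 2: C, bond orders sum to 2 (valence 4) → 2 H
  atom 3: C, bond orders sum to 4 (valence 4) → 0 H
  atom 4: C, bond orders sum to 4 (valence 4) → 0 H
  atom 5: C, bond orders sum to 1 (valence 4) → 3 H
Totals → C:5, H:8.
In Hill order: C5H8.

C5H8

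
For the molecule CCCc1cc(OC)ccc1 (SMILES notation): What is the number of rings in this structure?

In SMILES, each pair of matching ring-closure digits denotes one ring-closing bond; the number of such bonds equals the number of independent rings.
Ring-closure bonds here: 1.

1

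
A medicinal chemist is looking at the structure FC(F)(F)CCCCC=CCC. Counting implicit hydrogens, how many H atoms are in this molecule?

Walk through each heavy atom and fill implicit hydrogens from standard valence (C 4, N 3, O 2, S 2, halogen 1):
  atom 1: F (halogen, monovalent) → 0 H
  atom 2: C, bond orders sum to 4 (valence 4) → 0 H
  atom 3: F (halogen, monovalent) → 0 H
  atom 4: F (halogen, monovalent) → 0 H
  atom 5: C, bond orders sum to 2 (valence 4) → 2 H
  atom 6: C, bond orders sum to 2 (valence 4) → 2 H
  atom 7: C, bond orders sum to 2 (valence 4) → 2 H
  atom 8: C, bond orders sum to 2 (valence 4) → 2 H
  atom 9: C, bond orders sum to 3 (valence 4) → 1 H
  atom 10: C, bond orders sum to 3 (valence 4) → 1 H
  atom 11: C, bond orders sum to 2 (valence 4) → 2 H
  atom 12: C, bond orders sum to 1 (valence 4) → 3 H
Total hydrogens: 15.

15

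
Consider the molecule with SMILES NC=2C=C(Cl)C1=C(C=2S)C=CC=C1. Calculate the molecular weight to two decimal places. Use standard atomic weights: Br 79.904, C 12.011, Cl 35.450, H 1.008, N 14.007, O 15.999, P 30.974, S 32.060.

209.69 g/mol

First, the molecular formula is C10H8ClNS (counting implicit H from valence).
  C: 10 × 12.011 = 120.110
  Cl: 1 × 35.450 = 35.450
  H: 8 × 1.008 = 8.064
  N: 1 × 14.007 = 14.007
  S: 1 × 32.060 = 32.060
Sum: 10×12.011 + 1×35.450 + 8×1.008 + 1×14.007 + 1×32.060 = 209.691 → 209.69 g/mol.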